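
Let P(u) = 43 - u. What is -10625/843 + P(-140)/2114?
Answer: -22306981/1782102 ≈ -12.517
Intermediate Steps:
-10625/843 + P(-140)/2114 = -10625/843 + (43 - 1*(-140))/2114 = -10625*1/843 + (43 + 140)*(1/2114) = -10625/843 + 183*(1/2114) = -10625/843 + 183/2114 = -22306981/1782102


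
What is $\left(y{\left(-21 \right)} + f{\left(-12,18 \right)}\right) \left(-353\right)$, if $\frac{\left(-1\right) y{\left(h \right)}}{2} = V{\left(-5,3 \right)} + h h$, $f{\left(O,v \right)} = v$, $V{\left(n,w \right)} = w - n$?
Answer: $310640$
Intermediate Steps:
$y{\left(h \right)} = -16 - 2 h^{2}$ ($y{\left(h \right)} = - 2 \left(\left(3 - -5\right) + h h\right) = - 2 \left(\left(3 + 5\right) + h^{2}\right) = - 2 \left(8 + h^{2}\right) = -16 - 2 h^{2}$)
$\left(y{\left(-21 \right)} + f{\left(-12,18 \right)}\right) \left(-353\right) = \left(\left(-16 - 2 \left(-21\right)^{2}\right) + 18\right) \left(-353\right) = \left(\left(-16 - 882\right) + 18\right) \left(-353\right) = \left(-898 + 18\right) \left(-353\right) = \left(-880\right) \left(-353\right) = 310640$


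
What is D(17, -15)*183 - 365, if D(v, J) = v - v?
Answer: -365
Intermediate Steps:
D(v, J) = 0
D(17, -15)*183 - 365 = 0*183 - 365 = 0 - 365 = -365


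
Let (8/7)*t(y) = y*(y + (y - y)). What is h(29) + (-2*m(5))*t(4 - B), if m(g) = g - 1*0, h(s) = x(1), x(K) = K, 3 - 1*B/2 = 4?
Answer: -314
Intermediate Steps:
B = -2 (B = 6 - 2*4 = 6 - 8 = -2)
h(s) = 1
t(y) = 7*y²/8 (t(y) = 7*(y*(y + (y - y)))/8 = 7*(y*(y + 0))/8 = 7*(y*y)/8 = 7*y²/8)
m(g) = g (m(g) = g + 0 = g)
h(29) + (-2*m(5))*t(4 - B) = 1 + (-2*5)*(7*(4 - 1*(-2))²/8) = 1 - 35*(4 + 2)²/4 = 1 - 35*6²/4 = 1 - 35*36/4 = 1 - 10*63/2 = 1 - 315 = -314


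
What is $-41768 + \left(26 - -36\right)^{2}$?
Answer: $-37924$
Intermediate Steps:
$-41768 + \left(26 - -36\right)^{2} = -41768 + \left(26 + 36\right)^{2} = -41768 + 62^{2} = -41768 + 3844 = -37924$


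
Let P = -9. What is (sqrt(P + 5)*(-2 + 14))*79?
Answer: 1896*I ≈ 1896.0*I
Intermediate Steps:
(sqrt(P + 5)*(-2 + 14))*79 = (sqrt(-9 + 5)*(-2 + 14))*79 = (sqrt(-4)*12)*79 = ((2*I)*12)*79 = (24*I)*79 = 1896*I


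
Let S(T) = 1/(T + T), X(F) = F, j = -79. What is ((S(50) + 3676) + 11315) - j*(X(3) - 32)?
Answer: 1270001/100 ≈ 12700.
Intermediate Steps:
S(T) = 1/(2*T)
((S(50) + 3676) + 11315) - j*(X(3) - 32) = (((½)/50 + 3676) + 11315) - (-79)*(3 - 32) = (((½)*(1/50) + 3676) + 11315) - (-79)*(-29) = ((1/100 + 3676) + 11315) - 1*2291 = (367601/100 + 11315) - 2291 = 1499101/100 - 2291 = 1270001/100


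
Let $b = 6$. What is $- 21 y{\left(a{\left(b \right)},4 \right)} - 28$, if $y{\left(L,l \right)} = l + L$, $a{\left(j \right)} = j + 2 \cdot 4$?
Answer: $-406$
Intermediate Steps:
$a{\left(j \right)} = 8 + j$ ($a{\left(j \right)} = j + 8 = 8 + j$)
$y{\left(L,l \right)} = L + l$
$- 21 y{\left(a{\left(b \right)},4 \right)} - 28 = - 21 \left(\left(8 + 6\right) + 4\right) - 28 = - 21 \left(14 + 4\right) - 28 = \left(-21\right) 18 - 28 = -378 - 28 = -406$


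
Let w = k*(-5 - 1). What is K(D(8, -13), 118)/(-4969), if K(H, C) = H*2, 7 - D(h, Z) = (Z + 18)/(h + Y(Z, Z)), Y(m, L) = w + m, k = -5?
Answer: -68/24845 ≈ -0.0027370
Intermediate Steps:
w = 30 (w = -5*(-5 - 1) = -5*(-6) = 30)
Y(m, L) = 30 + m
D(h, Z) = 7 - (18 + Z)/(30 + Z + h) (D(h, Z) = 7 - (Z + 18)/(h + (30 + Z)) = 7 - (18 + Z)/(30 + Z + h))
K(H, C) = 2*H
K(D(8, -13), 118)/(-4969) = (2*((192 + 6*(-13) + 7*8)/(30 - 13 + 8)))/(-4969) = (2*((192 - 78 + 56)/25))*(-1/4969) = (2*((1/25)*170))*(-1/4969) = (2*(34/5))*(-1/4969) = (68/5)*(-1/4969) = -68/24845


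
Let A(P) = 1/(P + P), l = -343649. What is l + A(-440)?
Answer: -302411121/880 ≈ -3.4365e+5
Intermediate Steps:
A(P) = 1/(2*P)
l + A(-440) = -343649 + (1/2)/(-440) = -343649 + (1/2)*(-1/440) = -343649 - 1/880 = -302411121/880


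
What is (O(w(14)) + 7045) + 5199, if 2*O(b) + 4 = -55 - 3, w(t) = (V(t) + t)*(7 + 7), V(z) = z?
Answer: 12213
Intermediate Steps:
w(t) = 28*t (w(t) = (t + t)*(7 + 7) = (2*t)*14 = 28*t)
O(b) = -31 (O(b) = -2 + (-55 - 3)/2 = -2 + (½)*(-58) = -2 - 29 = -31)
(O(w(14)) + 7045) + 5199 = (-31 + 7045) + 5199 = 7014 + 5199 = 12213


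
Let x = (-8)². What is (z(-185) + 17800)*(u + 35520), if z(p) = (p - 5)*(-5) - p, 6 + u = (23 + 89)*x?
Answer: 808183670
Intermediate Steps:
x = 64
u = 7162 (u = -6 + (23 + 89)*64 = -6 + 112*64 = -6 + 7168 = 7162)
z(p) = 25 - 6*p (z(p) = (-5 + p)*(-5) - p = (25 - 5*p) - p = 25 - 6*p)
(z(-185) + 17800)*(u + 35520) = ((25 - 6*(-185)) + 17800)*(7162 + 35520) = ((25 + 1110) + 17800)*42682 = (1135 + 17800)*42682 = 18935*42682 = 808183670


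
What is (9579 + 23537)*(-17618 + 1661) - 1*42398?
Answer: -528474410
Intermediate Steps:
(9579 + 23537)*(-17618 + 1661) - 1*42398 = 33116*(-15957) - 42398 = -528432012 - 42398 = -528474410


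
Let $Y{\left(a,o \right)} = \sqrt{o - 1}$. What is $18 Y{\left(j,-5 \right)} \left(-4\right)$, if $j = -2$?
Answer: $- 72 i \sqrt{6} \approx - 176.36 i$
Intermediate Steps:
$Y{\left(a,o \right)} = \sqrt{-1 + o}$
$18 Y{\left(j,-5 \right)} \left(-4\right) = 18 \sqrt{-1 - 5} \left(-4\right) = 18 \sqrt{-6} \left(-4\right) = 18 i \sqrt{6} \left(-4\right) = - 72 i \sqrt{6}$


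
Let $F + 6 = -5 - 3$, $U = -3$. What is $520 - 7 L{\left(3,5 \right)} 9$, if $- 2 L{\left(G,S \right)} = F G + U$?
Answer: $-737100$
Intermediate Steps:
$F = -14$ ($F = -6 - 8 = -14$)
$L{\left(G,S \right)} = \frac{3}{2} + 7 G$ ($L{\left(G,S \right)} = - \frac{- 14 G - 3}{2} = - \frac{-3 - 14 G}{2} = \frac{3}{2} + 7 G$)
$520 - 7 L{\left(3,5 \right)} 9 = 520 - 7 \left(\frac{3}{2} + 7 \cdot 3\right) 9 = 520 - 7 \left(\frac{3}{2} + 21\right) 9 = 520 \left(-7\right) \frac{45}{2} \cdot 9 = 520 \left(\left(- \frac{315}{2}\right) 9\right) = 520 \left(- \frac{2835}{2}\right) = -737100$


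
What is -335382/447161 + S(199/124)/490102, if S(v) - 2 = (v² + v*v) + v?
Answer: -1263657137712517/1684859799244336 ≈ -0.75001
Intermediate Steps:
S(v) = 2 + v + 2*v² (S(v) = 2 + ((v² + v*v) + v) = 2 + ((v² + v²) + v) = 2 + (2*v² + v) = 2 + (v + 2*v²) = 2 + v + 2*v²)
-335382/447161 + S(199/124)/490102 = -335382/447161 + (2 + 199/124 + 2*(199/124)²)/490102 = -335382*1/447161 + (2 + 199*(1/124) + 2*(199*(1/124))²)*(1/490102) = -335382/447161 + (2 + 199/124 + 2*(199/124)²)*(1/490102) = -335382/447161 + (2 + 199/124 + 2*(39601/15376))*(1/490102) = -335382/447161 + (2 + 199/124 + 39601/7688)*(1/490102) = -335382/447161 + (67315/7688)*(1/490102) = -335382/447161 + 67315/3767904176 = -1263657137712517/1684859799244336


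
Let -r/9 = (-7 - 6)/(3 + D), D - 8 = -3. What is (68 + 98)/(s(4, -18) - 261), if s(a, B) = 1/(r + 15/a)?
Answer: -24402/38359 ≈ -0.63615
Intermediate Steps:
D = 5 (D = 8 - 3 = 5)
r = 117/8 (r = -9*(-7 - 6)/(3 + 5) = -(-117)/8 = -9*(-13/8) = 117/8 ≈ 14.625)
s(a, B) = 1/(117/8 + 15/a)
(68 + 98)/(s(4, -18) - 261) = (68 + 98)/((8/3)*4/(40 + 39*4) - 261) = 166/((8/3)*4/(40 + 156) - 261) = 166/((8/3)*4/196 - 261) = 166/((8/3)*4*(1/196) - 261) = 166/(8/147 - 261) = 166/(-38359/147) = 166*(-147/38359) = -24402/38359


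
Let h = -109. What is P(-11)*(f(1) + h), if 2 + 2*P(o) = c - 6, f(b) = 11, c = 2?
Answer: 294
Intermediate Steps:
P(o) = -3 (P(o) = -1 + (2 - 6)/2 = -1 + (½)*(-4) = -1 - 2 = -3)
P(-11)*(f(1) + h) = -3*(11 - 109) = -3*(-98) = 294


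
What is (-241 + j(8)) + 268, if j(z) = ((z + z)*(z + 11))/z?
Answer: 65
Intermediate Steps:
j(z) = 22 + 2*z (j(z) = ((2*z)*(11 + z))/z = (2*z*(11 + z))/z = 22 + 2*z)
(-241 + j(8)) + 268 = (-241 + (22 + 2*8)) + 268 = (-241 + (22 + 16)) + 268 = (-241 + 38) + 268 = -203 + 268 = 65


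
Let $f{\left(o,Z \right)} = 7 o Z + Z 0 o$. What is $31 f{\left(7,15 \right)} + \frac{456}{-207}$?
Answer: $\frac{1572013}{69} \approx 22783.0$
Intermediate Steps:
$f{\left(o,Z \right)} = 7 Z o$ ($f{\left(o,Z \right)} = 7 Z o + 0 o = 7 Z o + 0 = 7 Z o$)
$31 f{\left(7,15 \right)} + \frac{456}{-207} = 31 \cdot 7 \cdot 15 \cdot 7 + \frac{456}{-207} = 31 \cdot 735 + 456 \left(- \frac{1}{207}\right) = 22785 - \frac{152}{69} = \frac{1572013}{69}$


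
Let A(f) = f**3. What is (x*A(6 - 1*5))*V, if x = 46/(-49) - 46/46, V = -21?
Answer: 285/7 ≈ 40.714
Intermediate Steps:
x = -95/49 (x = 46*(-1/49) - 46*1/46 = -46/49 - 1 = -95/49 ≈ -1.9388)
(x*A(6 - 1*5))*V = -95*(6 - 1*5)**3/49*(-21) = -95*(6 - 5)**3/49*(-21) = -95/49*1**3*(-21) = -95/49*1*(-21) = -95/49*(-21) = 285/7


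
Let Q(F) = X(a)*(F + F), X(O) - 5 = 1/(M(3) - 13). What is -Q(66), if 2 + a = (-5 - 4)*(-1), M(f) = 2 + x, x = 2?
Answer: -1936/3 ≈ -645.33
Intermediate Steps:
M(f) = 4 (M(f) = 2 + 2 = 4)
a = 7 (a = -2 + (-5 - 4)*(-1) = -2 - 9*(-1) = -2 + 9 = 7)
X(O) = 44/9 (X(O) = 5 + 1/(4 - 13) = 5 + 1/(-9) = 5 - 1/9 = 44/9)
Q(F) = 88*F/9 (Q(F) = 44*(F + F)/9 = 44*(2*F)/9 = 88*F/9)
-Q(66) = -88*66/9 = -1*1936/3 = -1936/3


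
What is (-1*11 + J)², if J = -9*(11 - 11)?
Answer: 121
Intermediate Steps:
J = 0 (J = -9*0 = 0)
(-1*11 + J)² = (-1*11 + 0)² = (-11 + 0)² = (-11)² = 121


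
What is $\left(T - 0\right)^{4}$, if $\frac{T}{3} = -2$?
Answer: $1296$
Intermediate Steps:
$T = -6$ ($T = 3 \left(-2\right) = -6$)
$\left(T - 0\right)^{4} = \left(-6 - 0\right)^{4} = \left(-6 + 0\right)^{4} = \left(-6\right)^{4} = 1296$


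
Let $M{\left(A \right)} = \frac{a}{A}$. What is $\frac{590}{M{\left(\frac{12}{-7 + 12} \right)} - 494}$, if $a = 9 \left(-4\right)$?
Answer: $- \frac{590}{509} \approx -1.1591$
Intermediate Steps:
$a = -36$
$M{\left(A \right)} = - \frac{36}{A}$
$\frac{590}{M{\left(\frac{12}{-7 + 12} \right)} - 494} = \frac{590}{- \frac{36}{12 \frac{1}{-7 + 12}} - 494} = \frac{590}{- \frac{36}{12 \cdot \frac{1}{5}} - 494} = \frac{590}{- \frac{36}{\frac{12}{5}} - 494} = \frac{590}{\left(-36\right) \frac{5}{12} - 494} = \frac{590}{-15 - 494} = \frac{590}{-509} = 590 \left(- \frac{1}{509}\right) = - \frac{590}{509}$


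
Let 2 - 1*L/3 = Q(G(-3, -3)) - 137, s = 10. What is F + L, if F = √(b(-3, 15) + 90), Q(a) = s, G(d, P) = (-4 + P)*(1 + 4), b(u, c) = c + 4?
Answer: 387 + √109 ≈ 397.44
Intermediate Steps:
b(u, c) = 4 + c
G(d, P) = -20 + 5*P (G(d, P) = (-4 + P)*5 = -20 + 5*P)
Q(a) = 10
F = √109 (F = √((4 + 15) + 90) = √(19 + 90) = √109 ≈ 10.440)
L = 387 (L = 6 - 3*(10 - 137) = 6 - 3*(-127) = 6 + 381 = 387)
F + L = √109 + 387 = 387 + √109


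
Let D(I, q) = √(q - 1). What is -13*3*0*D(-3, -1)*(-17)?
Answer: 0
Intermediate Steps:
D(I, q) = √(-1 + q)
-13*3*0*D(-3, -1)*(-17) = -13*3*0*√(-1 - 1)*(-17) = -0*√(-2)*(-17) = -0*I*√2*(-17) = -13*0*(-17) = 0*(-17) = 0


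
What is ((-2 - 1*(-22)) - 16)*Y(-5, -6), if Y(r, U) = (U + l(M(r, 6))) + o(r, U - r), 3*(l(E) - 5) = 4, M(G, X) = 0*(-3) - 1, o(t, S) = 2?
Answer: 28/3 ≈ 9.3333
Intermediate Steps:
M(G, X) = -1 (M(G, X) = 0 - 1 = -1)
l(E) = 19/3 (l(E) = 5 + (⅓)*4 = 5 + 4/3 = 19/3)
Y(r, U) = 25/3 + U (Y(r, U) = (U + 19/3) + 2 = (19/3 + U) + 2 = 25/3 + U)
((-2 - 1*(-22)) - 16)*Y(-5, -6) = ((-2 - 1*(-22)) - 16)*(25/3 - 6) = ((-2 + 22) - 16)*(7/3) = (20 - 16)*(7/3) = 4*(7/3) = 28/3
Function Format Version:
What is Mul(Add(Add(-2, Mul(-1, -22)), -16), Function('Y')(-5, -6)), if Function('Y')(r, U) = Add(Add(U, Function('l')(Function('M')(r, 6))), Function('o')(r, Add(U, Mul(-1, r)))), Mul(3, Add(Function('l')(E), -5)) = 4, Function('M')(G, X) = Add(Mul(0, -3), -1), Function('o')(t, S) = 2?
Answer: Rational(28, 3) ≈ 9.3333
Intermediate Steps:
Function('M')(G, X) = -1 (Function('M')(G, X) = Add(0, -1) = -1)
Function('l')(E) = Rational(19, 3) (Function('l')(E) = Add(5, Mul(Rational(1, 3), 4)) = Add(5, Rational(4, 3)) = Rational(19, 3))
Function('Y')(r, U) = Add(Rational(25, 3), U) (Function('Y')(r, U) = Add(Add(U, Rational(19, 3)), 2) = Add(Add(Rational(19, 3), U), 2) = Add(Rational(25, 3), U))
Mul(Add(Add(-2, Mul(-1, -22)), -16), Function('Y')(-5, -6)) = Mul(Add(Add(-2, Mul(-1, -22)), -16), Add(Rational(25, 3), -6)) = Mul(Add(Add(-2, 22), -16), Rational(7, 3)) = Mul(Add(20, -16), Rational(7, 3)) = Mul(4, Rational(7, 3)) = Rational(28, 3)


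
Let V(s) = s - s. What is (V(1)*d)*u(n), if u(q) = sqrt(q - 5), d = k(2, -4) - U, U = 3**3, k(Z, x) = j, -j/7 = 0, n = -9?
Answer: 0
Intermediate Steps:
j = 0 (j = -7*0 = 0)
k(Z, x) = 0
U = 27
V(s) = 0
d = -27 (d = 0 - 1*27 = 0 - 27 = -27)
u(q) = sqrt(-5 + q)
(V(1)*d)*u(n) = (0*(-27))*sqrt(-5 - 9) = 0*sqrt(-14) = 0*(I*sqrt(14)) = 0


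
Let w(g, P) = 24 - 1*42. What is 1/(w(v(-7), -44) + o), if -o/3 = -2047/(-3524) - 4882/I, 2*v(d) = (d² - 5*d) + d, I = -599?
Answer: -2110876/93286731 ≈ -0.022628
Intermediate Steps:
v(d) = d²/2 - 2*d (v(d) = ((d² - 5*d) + d)/2 = (d² - 4*d)/2 = d²/2 - 2*d)
w(g, P) = -18 (w(g, P) = 24 - 42 = -18)
o = -55290963/2110876 (o = -3*(-2047/(-3524) - 4882/(-599)) = -3*(-2047*(-1/3524) - 4882*(-1/599)) = -3*(2047/3524 + 4882/599) = -3*18430321/2110876 = -55290963/2110876 ≈ -26.193)
1/(w(v(-7), -44) + o) = 1/(-18 - 55290963/2110876) = 1/(-93286731/2110876) = -2110876/93286731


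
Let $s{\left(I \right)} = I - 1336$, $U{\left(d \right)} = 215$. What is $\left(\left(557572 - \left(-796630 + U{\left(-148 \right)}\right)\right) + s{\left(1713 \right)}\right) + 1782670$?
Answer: $3137034$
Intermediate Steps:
$s{\left(I \right)} = -1336 + I$
$\left(\left(557572 - \left(-796630 + U{\left(-148 \right)}\right)\right) + s{\left(1713 \right)}\right) + 1782670 = \left(\left(557572 + \left(796630 - 215\right)\right) + \left(-1336 + 1713\right)\right) + 1782670 = \left(\left(557572 + \left(796630 - 215\right)\right) + 377\right) + 1782670 = \left(\left(557572 + 796415\right) + 377\right) + 1782670 = \left(1353987 + 377\right) + 1782670 = 1354364 + 1782670 = 3137034$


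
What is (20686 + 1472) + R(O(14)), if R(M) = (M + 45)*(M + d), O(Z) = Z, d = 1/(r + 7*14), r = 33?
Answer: 3010963/131 ≈ 22984.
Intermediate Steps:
d = 1/131 (d = 1/(33 + 7*14) = 1/(33 + 98) = 1/131 ≈ 0.0076336)
R(M) = (45 + M)*(1/131 + M) (R(M) = (M + 45)*(M + 1/131) = (45 + M)*(1/131 + M))
(20686 + 1472) + R(O(14)) = (20686 + 1472) + (45/131 + 14² + (5896/131)*14) = 22158 + (45/131 + 196 + 82544/131) = 22158 + 108265/131 = 3010963/131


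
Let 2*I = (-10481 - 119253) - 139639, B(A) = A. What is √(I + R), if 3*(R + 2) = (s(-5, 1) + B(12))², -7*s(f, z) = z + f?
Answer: I*√237497586/42 ≈ 366.93*I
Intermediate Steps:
s(f, z) = -f/7 - z/7 (s(f, z) = -(z + f)/7 = -(f + z)/7 = -f/7 - z/7)
R = 7450/147 (R = -2 + ((-⅐*(-5) - ⅐*1) + 12)²/3 = -2 + ((5/7 - ⅐) + 12)²/3 = -2 + (4/7 + 12)²/3 = -2 + (88/7)²/3 = -2 + (⅓)*(7744/49) = -2 + 7744/147 = 7450/147 ≈ 50.680)
I = -269373/2 (I = ((-10481 - 119253) - 139639)/2 = (-129734 - 139639)/2 = (½)*(-269373) = -269373/2 ≈ -1.3469e+5)
√(I + R) = √(-269373/2 + 7450/147) = √(-39582931/294) = I*√237497586/42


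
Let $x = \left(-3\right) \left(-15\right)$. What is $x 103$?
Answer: $4635$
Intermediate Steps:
$x = 45$
$x 103 = 45 \cdot 103 = 4635$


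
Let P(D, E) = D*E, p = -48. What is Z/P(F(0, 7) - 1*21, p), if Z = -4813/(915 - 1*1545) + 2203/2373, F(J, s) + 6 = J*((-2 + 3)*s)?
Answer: 87137/13180320 ≈ 0.0066111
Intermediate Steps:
F(J, s) = -6 + J*s (F(J, s) = -6 + J*((-2 + 3)*s) = -6 + J*(1*s) = -6 + J*s)
Z = 87137/10170 (Z = -4813/(915 - 1545) + 2203*(1/2373) = -4813/(-630) + 2203/2373 = -4813*(-1/630) + 2203/2373 = 4813/630 + 2203/2373 = 87137/10170 ≈ 8.5680)
Z/P(F(0, 7) - 1*21, p) = 87137/(10170*((((-6 + 0*7) - 1*21)*(-48)))) = 87137/(10170*((((-6 + 0) - 21)*(-48)))) = 87137/(10170*(((-6 - 21)*(-48)))) = 87137/(10170*((-27*(-48)))) = (87137/10170)/1296 = (87137/10170)*(1/1296) = 87137/13180320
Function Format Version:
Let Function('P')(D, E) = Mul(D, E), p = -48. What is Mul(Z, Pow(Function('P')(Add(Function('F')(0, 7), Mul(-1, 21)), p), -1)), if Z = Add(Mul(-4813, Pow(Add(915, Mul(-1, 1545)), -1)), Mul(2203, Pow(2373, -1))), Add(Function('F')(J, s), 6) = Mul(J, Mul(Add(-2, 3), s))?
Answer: Rational(87137, 13180320) ≈ 0.0066111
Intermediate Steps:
Function('F')(J, s) = Add(-6, Mul(J, s)) (Function('F')(J, s) = Add(-6, Mul(J, Mul(Add(-2, 3), s))) = Add(-6, Mul(J, Mul(1, s))) = Add(-6, Mul(J, s)))
Z = Rational(87137, 10170) (Z = Add(Mul(-4813, Pow(Add(915, -1545), -1)), Mul(2203, Rational(1, 2373))) = Add(Mul(-4813, Pow(-630, -1)), Rational(2203, 2373)) = Add(Mul(-4813, Rational(-1, 630)), Rational(2203, 2373)) = Add(Rational(4813, 630), Rational(2203, 2373)) = Rational(87137, 10170) ≈ 8.5680)
Mul(Z, Pow(Function('P')(Add(Function('F')(0, 7), Mul(-1, 21)), p), -1)) = Mul(Rational(87137, 10170), Pow(Mul(Add(Add(-6, Mul(0, 7)), Mul(-1, 21)), -48), -1)) = Mul(Rational(87137, 10170), Pow(Mul(Add(Add(-6, 0), -21), -48), -1)) = Mul(Rational(87137, 10170), Pow(Mul(Add(-6, -21), -48), -1)) = Mul(Rational(87137, 10170), Pow(Mul(-27, -48), -1)) = Mul(Rational(87137, 10170), Pow(1296, -1)) = Mul(Rational(87137, 10170), Rational(1, 1296)) = Rational(87137, 13180320)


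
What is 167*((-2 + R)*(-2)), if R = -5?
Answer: 2338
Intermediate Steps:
167*((-2 + R)*(-2)) = 167*((-2 - 5)*(-2)) = 167*(-7*(-2)) = 167*14 = 2338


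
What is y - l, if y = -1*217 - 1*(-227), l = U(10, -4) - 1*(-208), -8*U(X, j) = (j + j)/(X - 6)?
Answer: -793/4 ≈ -198.25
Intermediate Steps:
U(X, j) = -j/(4*(-6 + X)) (U(X, j) = -(j + j)/(8*(X - 6)) = -2*j/(8*(-6 + X)) = -j/(4*(-6 + X)))
l = 833/4 (l = -1*(-4)/(-24 + 4*10) - 1*(-208) = -1*(-4)/(-24 + 40) + 208 = -1*(-4)/16 + 208 = -1*(-4)*1/16 + 208 = 1/4 + 208 = 833/4 ≈ 208.25)
y = 10 (y = -217 + 227 = 10)
y - l = 10 - 1*833/4 = 10 - 833/4 = -793/4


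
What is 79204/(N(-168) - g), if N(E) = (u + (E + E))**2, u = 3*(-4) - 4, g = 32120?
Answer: 19801/22946 ≈ 0.86294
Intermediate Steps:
u = -16 (u = -12 - 4 = -16)
N(E) = (-16 + 2*E)**2 (N(E) = (-16 + (E + E))**2 = (-16 + 2*E)**2)
79204/(N(-168) - g) = 79204/(4*(-8 - 168)**2 - 1*32120) = 79204/(4*(-176)**2 - 32120) = 79204/(4*30976 - 32120) = 79204/(123904 - 32120) = 79204/91784 = 79204*(1/91784) = 19801/22946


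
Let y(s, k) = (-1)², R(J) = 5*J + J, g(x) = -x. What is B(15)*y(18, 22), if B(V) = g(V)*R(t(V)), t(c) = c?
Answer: -1350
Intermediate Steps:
R(J) = 6*J
y(s, k) = 1
B(V) = -6*V² (B(V) = (-V)*(6*V) = -6*V²)
B(15)*y(18, 22) = -6*15²*1 = -6*225*1 = -1350*1 = -1350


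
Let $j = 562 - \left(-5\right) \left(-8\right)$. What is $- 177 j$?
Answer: $-92394$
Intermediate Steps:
$j = 522$ ($j = 562 - 40 = 522$)
$- 177 j = \left(-177\right) 522 = -92394$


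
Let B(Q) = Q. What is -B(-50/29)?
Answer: 50/29 ≈ 1.7241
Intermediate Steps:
-B(-50/29) = -(-50)/29 = -1*(-50/29) = 50/29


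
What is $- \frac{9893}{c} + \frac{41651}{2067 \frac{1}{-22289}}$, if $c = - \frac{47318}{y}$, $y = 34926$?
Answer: $- \frac{21606950933848}{48903153} \approx -4.4183 \cdot 10^{5}$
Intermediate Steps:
$c = - \frac{23659}{17463}$ ($c = - \frac{47318}{34926} = \left(-47318\right) \frac{1}{34926} = - \frac{23659}{17463} \approx -1.3548$)
$- \frac{9893}{c} + \frac{41651}{2067 \frac{1}{-22289}} = - \frac{9893}{- \frac{23659}{17463}} + \frac{41651}{2067 \frac{1}{-22289}} = \left(-9893\right) \left(- \frac{17463}{23659}\right) + \frac{41651}{2067 \left(- \frac{1}{22289}\right)} = \frac{172761459}{23659} + \frac{41651}{- \frac{2067}{22289}} = \frac{172761459}{23659} + 41651 \left(- \frac{22289}{2067}\right) = \frac{172761459}{23659} - \frac{928359139}{2067} = - \frac{21606950933848}{48903153}$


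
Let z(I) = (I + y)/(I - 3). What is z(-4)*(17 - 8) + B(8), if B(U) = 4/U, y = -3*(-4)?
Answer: -137/14 ≈ -9.7857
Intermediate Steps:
y = 12
z(I) = (12 + I)/(-3 + I) (z(I) = (I + 12)/(I - 3) = (12 + I)/(-3 + I))
z(-4)*(17 - 8) + B(8) = ((12 - 4)/(-3 - 4))*(17 - 8) + 4/8 = (8/(-7))*9 + 4*(1/8) = -1/7*8*9 + 1/2 = -8/7*9 + 1/2 = -72/7 + 1/2 = -137/14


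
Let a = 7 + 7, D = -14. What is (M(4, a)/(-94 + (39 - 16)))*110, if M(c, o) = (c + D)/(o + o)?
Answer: 275/497 ≈ 0.55332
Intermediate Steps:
a = 14
M(c, o) = (-14 + c)/(2*o) (M(c, o) = (c - 14)/(o + o) = (-14 + c)/((2*o)) = (-14 + c)*(1/(2*o)) = (-14 + c)/(2*o))
(M(4, a)/(-94 + (39 - 16)))*110 = (((½)*(-14 + 4)/14)/(-94 + (39 - 16)))*110 = (((½)*(1/14)*(-10))/(-94 + 23))*110 = (-5/14/(-71))*110 = -1/71*(-5/14)*110 = (5/994)*110 = 275/497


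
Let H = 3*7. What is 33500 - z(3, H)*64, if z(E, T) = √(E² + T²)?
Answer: 33500 - 960*√2 ≈ 32142.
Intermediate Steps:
H = 21
33500 - z(3, H)*64 = 33500 - √(3² + 21²)*64 = 33500 - √(9 + 441)*64 = 33500 - √450*64 = 33500 - 15*√2*64 = 33500 - 960*√2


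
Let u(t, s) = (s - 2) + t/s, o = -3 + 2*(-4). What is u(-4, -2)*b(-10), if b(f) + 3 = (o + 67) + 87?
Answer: -280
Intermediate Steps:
o = -11 (o = -3 - 8 = -11)
u(t, s) = -2 + s + t/s (u(t, s) = (-2 + s) + t/s = -2 + s + t/s)
b(f) = 140 (b(f) = -3 + ((-11 + 67) + 87) = -3 + (56 + 87) = -3 + 143 = 140)
u(-4, -2)*b(-10) = (-2 - 2 - 4/(-2))*140 = (-2 - 2 - 4*(-½))*140 = (-2 - 2 + 2)*140 = -2*140 = -280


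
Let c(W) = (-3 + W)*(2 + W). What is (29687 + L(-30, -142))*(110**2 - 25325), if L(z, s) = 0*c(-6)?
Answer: -392610575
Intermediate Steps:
L(z, s) = 0 (L(z, s) = 0*(-6 + (-6)**2 - 1*(-6)) = 0*(-6 + 36 + 6) = 0*36 = 0)
(29687 + L(-30, -142))*(110**2 - 25325) = (29687 + 0)*(110**2 - 25325) = 29687*(12100 - 25325) = 29687*(-13225) = -392610575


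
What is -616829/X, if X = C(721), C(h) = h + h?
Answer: -616829/1442 ≈ -427.76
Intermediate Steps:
C(h) = 2*h
X = 1442 (X = 2*721 = 1442)
-616829/X = -616829/1442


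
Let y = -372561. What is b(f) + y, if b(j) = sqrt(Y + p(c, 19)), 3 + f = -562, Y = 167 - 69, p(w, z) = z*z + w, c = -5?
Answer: -372561 + sqrt(454) ≈ -3.7254e+5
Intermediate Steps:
p(w, z) = w + z**2 (p(w, z) = z**2 + w = w + z**2)
Y = 98
f = -565 (f = -3 - 562 = -565)
b(j) = sqrt(454) (b(j) = sqrt(98 + (-5 + 19**2)) = sqrt(98 + (-5 + 361)) = sqrt(98 + 356) = sqrt(454))
b(f) + y = sqrt(454) - 372561 = -372561 + sqrt(454)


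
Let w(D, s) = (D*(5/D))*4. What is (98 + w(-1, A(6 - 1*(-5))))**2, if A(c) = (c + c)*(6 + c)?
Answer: 13924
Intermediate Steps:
A(c) = 2*c*(6 + c) (A(c) = (2*c)*(6 + c) = 2*c*(6 + c))
w(D, s) = 20 (w(D, s) = 5*4 = 20)
(98 + w(-1, A(6 - 1*(-5))))**2 = (98 + 20)**2 = 118**2 = 13924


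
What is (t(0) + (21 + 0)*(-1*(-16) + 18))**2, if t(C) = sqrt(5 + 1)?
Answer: (714 + sqrt(6))**2 ≈ 5.1330e+5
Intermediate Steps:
t(C) = sqrt(6)
(t(0) + (21 + 0)*(-1*(-16) + 18))**2 = (sqrt(6) + (21 + 0)*(-1*(-16) + 18))**2 = (sqrt(6) + 21*(16 + 18))**2 = (sqrt(6) + 21*34)**2 = (sqrt(6) + 714)**2 = (714 + sqrt(6))**2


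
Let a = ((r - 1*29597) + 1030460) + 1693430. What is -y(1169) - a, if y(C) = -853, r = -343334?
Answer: -2350106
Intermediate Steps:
a = 2350959 (a = ((-343334 - 1*29597) + 1030460) + 1693430 = ((-343334 - 29597) + 1030460) + 1693430 = (-372931 + 1030460) + 1693430 = 657529 + 1693430 = 2350959)
-y(1169) - a = -1*(-853) - 1*2350959 = 853 - 2350959 = -2350106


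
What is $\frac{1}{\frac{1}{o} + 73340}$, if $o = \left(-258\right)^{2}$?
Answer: $\frac{66564}{4881803761} \approx 1.3635 \cdot 10^{-5}$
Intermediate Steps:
$o = 66564$
$\frac{1}{\frac{1}{o} + 73340} = \frac{1}{\frac{1}{66564} + 73340} = \frac{1}{\frac{4881803761}{66564}} = \frac{66564}{4881803761}$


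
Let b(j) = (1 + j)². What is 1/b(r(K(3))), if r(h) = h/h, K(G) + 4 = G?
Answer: ¼ ≈ 0.25000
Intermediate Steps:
K(G) = -4 + G
r(h) = 1
1/b(r(K(3))) = 1/((1 + 1)²) = 1/(2²) = 1/4 = ¼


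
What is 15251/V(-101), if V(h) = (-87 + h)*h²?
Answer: -151/18988 ≈ -0.0079524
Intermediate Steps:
V(h) = h²*(-87 + h)
15251/V(-101) = 15251/(((-101)²*(-87 - 101))) = 15251/((10201*(-188))) = 15251/(-1917788) = 15251*(-1/1917788) = -151/18988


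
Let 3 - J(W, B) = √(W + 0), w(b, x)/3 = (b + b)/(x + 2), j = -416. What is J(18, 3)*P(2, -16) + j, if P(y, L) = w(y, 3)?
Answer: -2044/5 - 36*√2/5 ≈ -418.98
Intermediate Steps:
w(b, x) = 6*b/(2 + x) (w(b, x) = 3*((b + b)/(x + 2)) = 3*((2*b)/(2 + x)) = 3*(2*b/(2 + x)) = 6*b/(2 + x))
J(W, B) = 3 - √W (J(W, B) = 3 - √(W + 0) = 3 - √W)
P(y, L) = 6*y/5 (P(y, L) = 6*y/(2 + 3) = 6*y/5)
J(18, 3)*P(2, -16) + j = (3 - √18)*((6/5)*2) - 416 = (3 - 3*√2)*(12/5) - 416 = (36/5 - 36*√2/5) - 416 = -2044/5 - 36*√2/5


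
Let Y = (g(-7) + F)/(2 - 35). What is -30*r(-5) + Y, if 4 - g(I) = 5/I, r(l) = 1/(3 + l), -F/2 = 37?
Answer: 3950/231 ≈ 17.100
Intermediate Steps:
F = -74 (F = -2*37 = -74)
g(I) = 4 - 5/I
Y = 485/231 (Y = ((4 - 5/(-7)) - 74)/(2 - 35) = ((4 - 5*(-1/7)) - 74)/(-33) = ((4 + 5/7) - 74)*(-1/33) = (33/7 - 74)*(-1/33) = -485/7*(-1/33) = 485/231 ≈ 2.0996)
-30*r(-5) + Y = -30/(3 - 5) + 485/231 = -30/(-2) + 485/231 = -30*(-1/2) + 485/231 = 15 + 485/231 = 3950/231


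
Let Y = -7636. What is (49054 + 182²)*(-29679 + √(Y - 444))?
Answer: -2438960862 + 328712*I*√505 ≈ -2.439e+9 + 7.3869e+6*I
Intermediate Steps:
(49054 + 182²)*(-29679 + √(Y - 444)) = (49054 + 182²)*(-29679 + √(-7636 - 444)) = (49054 + 33124)*(-29679 + √(-8080)) = 82178*(-29679 + 4*I*√505) = -2438960862 + 328712*I*√505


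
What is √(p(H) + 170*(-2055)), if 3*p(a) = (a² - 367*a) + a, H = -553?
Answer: I*√1619529/3 ≈ 424.2*I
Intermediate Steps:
p(a) = -122*a + a²/3 (p(a) = ((a² - 367*a) + a)/3 = (a² - 366*a)/3 = -122*a + a²/3)
√(p(H) + 170*(-2055)) = √((⅓)*(-553)*(-366 - 553) + 170*(-2055)) = √((⅓)*(-553)*(-919) - 349350) = √(508207/3 - 349350) = √(-539843/3) = I*√1619529/3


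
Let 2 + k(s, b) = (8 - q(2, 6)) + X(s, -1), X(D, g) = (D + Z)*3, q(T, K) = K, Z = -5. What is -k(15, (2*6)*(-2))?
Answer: -30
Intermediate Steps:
X(D, g) = -15 + 3*D (X(D, g) = (D - 5)*3 = (-5 + D)*3 = -15 + 3*D)
k(s, b) = -15 + 3*s (k(s, b) = -2 + ((8 - 1*6) + (-15 + 3*s)) = -2 + ((8 - 6) + (-15 + 3*s)) = -2 + (2 + (-15 + 3*s)) = -2 + (-13 + 3*s) = -15 + 3*s)
-k(15, (2*6)*(-2)) = -(-15 + 3*15) = -(-15 + 45) = -1*30 = -30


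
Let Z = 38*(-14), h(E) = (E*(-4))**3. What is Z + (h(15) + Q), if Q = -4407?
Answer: -220939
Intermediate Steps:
h(E) = -64*E**3 (h(E) = (-4*E)**3 = -64*E**3)
Z = -532
Z + (h(15) + Q) = -532 + (-64*15**3 - 4407) = -532 + (-64*3375 - 4407) = -532 + (-216000 - 4407) = -532 - 220407 = -220939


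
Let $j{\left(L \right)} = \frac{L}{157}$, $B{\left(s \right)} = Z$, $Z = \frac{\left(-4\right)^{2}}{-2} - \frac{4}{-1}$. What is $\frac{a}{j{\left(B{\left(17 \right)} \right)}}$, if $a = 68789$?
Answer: $- \frac{10799873}{4} \approx -2.7 \cdot 10^{6}$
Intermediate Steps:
$Z = -4$ ($Z = 16 \left(- \frac{1}{2}\right) - -4 = -8 + 4 = -4$)
$B{\left(s \right)} = -4$
$j{\left(L \right)} = \frac{L}{157}$ ($j{\left(L \right)} = L \frac{1}{157} = \frac{L}{157}$)
$\frac{a}{j{\left(B{\left(17 \right)} \right)}} = \frac{68789}{\frac{1}{157} \left(-4\right)} = \frac{68789}{- \frac{4}{157}} = 68789 \left(- \frac{157}{4}\right) = - \frac{10799873}{4}$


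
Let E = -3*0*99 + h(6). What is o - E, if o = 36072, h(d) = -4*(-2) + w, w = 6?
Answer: 36058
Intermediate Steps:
h(d) = 14 (h(d) = -4*(-2) + 6 = 8 + 6 = 14)
E = 14 (E = -3*0*99 + 14 = 0*99 + 14 = 0 + 14 = 14)
o - E = 36072 - 1*14 = 36072 - 14 = 36058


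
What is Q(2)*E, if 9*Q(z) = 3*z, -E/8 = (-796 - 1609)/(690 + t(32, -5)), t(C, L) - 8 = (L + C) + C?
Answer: 38480/2271 ≈ 16.944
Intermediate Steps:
t(C, L) = 8 + L + 2*C (t(C, L) = 8 + ((L + C) + C) = 8 + ((C + L) + C) = 8 + (L + 2*C) = 8 + L + 2*C)
E = 19240/757 (E = -8*(-796 - 1609)/(690 + (8 - 5 + 2*32)) = -(-19240)/(690 + (8 - 5 + 64)) = -(-19240)/(690 + 67) = -(-19240)/757 = -8*(-2405/757) = 19240/757 ≈ 25.416)
Q(z) = z/3 (Q(z) = (3*z)/9 = z/3)
Q(2)*E = ((⅓)*2)*(19240/757) = (⅔)*(19240/757) = 38480/2271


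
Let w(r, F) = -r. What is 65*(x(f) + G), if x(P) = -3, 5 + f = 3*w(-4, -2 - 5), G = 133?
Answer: 8450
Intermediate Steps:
f = 7 (f = -5 + 3*(-1*(-4)) = -5 + 3*4 = -5 + 12 = 7)
65*(x(f) + G) = 65*(-3 + 133) = 65*130 = 8450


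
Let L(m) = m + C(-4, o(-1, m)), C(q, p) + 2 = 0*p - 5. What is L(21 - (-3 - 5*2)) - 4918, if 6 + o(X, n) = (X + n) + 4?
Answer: -4891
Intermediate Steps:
o(X, n) = -2 + X + n (o(X, n) = -6 + ((X + n) + 4) = -6 + (4 + X + n) = -2 + X + n)
C(q, p) = -7 (C(q, p) = -2 + (0*p - 5) = -2 + (0 - 5) = -2 - 5 = -7)
L(m) = -7 + m (L(m) = m - 7 = -7 + m)
L(21 - (-3 - 5*2)) - 4918 = (-7 + (21 - (-3 - 5*2))) - 4918 = (-7 + (21 - (-3 - 10))) - 4918 = (-7 + (21 - 1*(-13))) - 4918 = (-7 + (21 + 13)) - 4918 = (-7 + 34) - 4918 = 27 - 4918 = -4891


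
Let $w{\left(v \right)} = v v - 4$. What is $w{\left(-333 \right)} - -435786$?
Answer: $546671$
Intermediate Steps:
$w{\left(v \right)} = -4 + v^{2}$ ($w{\left(v \right)} = v^{2} - 4 = -4 + v^{2}$)
$w{\left(-333 \right)} - -435786 = \left(-4 + \left(-333\right)^{2}\right) - -435786 = \left(-4 + 110889\right) + 435786 = 110885 + 435786 = 546671$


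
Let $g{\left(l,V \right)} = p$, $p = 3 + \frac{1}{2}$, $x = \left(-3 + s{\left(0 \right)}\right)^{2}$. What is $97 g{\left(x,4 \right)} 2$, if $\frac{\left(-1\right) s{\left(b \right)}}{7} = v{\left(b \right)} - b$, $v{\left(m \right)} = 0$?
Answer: $679$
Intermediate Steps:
$s{\left(b \right)} = 7 b$ ($s{\left(b \right)} = - 7 \left(0 - b\right) = - 7 \left(- b\right) = 7 b$)
$x = 9$ ($x = \left(-3 + 7 \cdot 0\right)^{2} = \left(-3 + 0\right)^{2} = \left(-3\right)^{2} = 9$)
$p = \frac{7}{2}$ ($p = 3 + \frac{1}{2} = \frac{7}{2} \approx 3.5$)
$g{\left(l,V \right)} = \frac{7}{2}$
$97 g{\left(x,4 \right)} 2 = 97 \cdot \frac{7}{2} \cdot 2 = 97 \cdot 7 = 679$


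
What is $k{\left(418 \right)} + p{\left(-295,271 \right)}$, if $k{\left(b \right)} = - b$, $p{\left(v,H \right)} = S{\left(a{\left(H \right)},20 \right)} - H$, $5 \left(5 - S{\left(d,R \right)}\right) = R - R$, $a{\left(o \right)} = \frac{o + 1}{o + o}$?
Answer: $-684$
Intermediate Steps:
$a{\left(o \right)} = \frac{1 + o}{2 o}$
$S{\left(d,R \right)} = 5$ ($S{\left(d,R \right)} = 5 - \frac{R - R}{5} = 5 - 0 = 5 + 0 = 5$)
$p{\left(v,H \right)} = 5 - H$
$k{\left(418 \right)} + p{\left(-295,271 \right)} = \left(-1\right) 418 + \left(5 - 271\right) = -418 + \left(5 - 271\right) = -418 - 266 = -684$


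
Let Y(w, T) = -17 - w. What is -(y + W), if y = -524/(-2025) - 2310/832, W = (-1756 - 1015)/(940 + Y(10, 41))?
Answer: 4270663883/769111200 ≈ 5.5527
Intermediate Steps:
W = -2771/913 (W = (-1756 - 1015)/(940 + (-17 - 1*10)) = -2771/(940 + (-17 - 10)) = -2771/(940 - 27) = -2771/913 ≈ -3.0350)
y = -2120891/842400 (y = -524*(-1/2025) - 2310*1/832 = 524/2025 - 1155/416 = -2120891/842400 ≈ -2.5177)
-(y + W) = -(-2120891/842400 - 2771/913) = -1*(-4270663883/769111200) = 4270663883/769111200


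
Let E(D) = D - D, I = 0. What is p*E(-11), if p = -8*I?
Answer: 0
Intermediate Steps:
E(D) = 0
p = 0 (p = -8*0 = 0)
p*E(-11) = 0*0 = 0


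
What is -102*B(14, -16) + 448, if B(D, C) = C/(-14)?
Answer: 2320/7 ≈ 331.43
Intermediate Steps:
B(D, C) = -C/14 (B(D, C) = C*(-1/14) = -C/14)
-102*B(14, -16) + 448 = -(-51)*(-16)/7 + 448 = -102*8/7 + 448 = -816/7 + 448 = 2320/7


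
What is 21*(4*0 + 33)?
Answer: 693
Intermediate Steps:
21*(4*0 + 33) = 21*(0 + 33) = 21*33 = 693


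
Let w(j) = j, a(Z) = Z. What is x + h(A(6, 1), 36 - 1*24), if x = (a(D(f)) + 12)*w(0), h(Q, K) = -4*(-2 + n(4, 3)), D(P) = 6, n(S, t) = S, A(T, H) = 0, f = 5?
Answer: -8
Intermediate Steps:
h(Q, K) = -8 (h(Q, K) = -4*(-2 + 4) = -4*2 = -8)
x = 0 (x = (6 + 12)*0 = 18*0 = 0)
x + h(A(6, 1), 36 - 1*24) = 0 - 8 = -8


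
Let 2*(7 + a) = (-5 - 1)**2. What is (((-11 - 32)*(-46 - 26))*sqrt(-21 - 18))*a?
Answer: 34056*I*sqrt(39) ≈ 2.1268e+5*I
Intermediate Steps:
a = 11 (a = -7 + (-5 - 1)**2/2 = -7 + (1/2)*(-6)**2 = -7 + (1/2)*36 = -7 + 18 = 11)
(((-11 - 32)*(-46 - 26))*sqrt(-21 - 18))*a = (((-11 - 32)*(-46 - 26))*sqrt(-21 - 18))*11 = ((-43*(-72))*sqrt(-39))*11 = (3096*(I*sqrt(39)))*11 = (3096*I*sqrt(39))*11 = 34056*I*sqrt(39)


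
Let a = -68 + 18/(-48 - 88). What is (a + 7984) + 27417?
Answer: 2402635/68 ≈ 35333.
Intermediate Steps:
a = -4633/68 (a = -68 + 18/(-136) = -68 + 18*(-1/136) = -68 - 9/68 = -4633/68 ≈ -68.132)
(a + 7984) + 27417 = (-4633/68 + 7984) + 27417 = 538279/68 + 27417 = 2402635/68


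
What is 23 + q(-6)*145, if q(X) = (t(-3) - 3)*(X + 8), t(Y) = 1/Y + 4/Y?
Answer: -3991/3 ≈ -1330.3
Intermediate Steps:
t(Y) = 5/Y (t(Y) = 1/Y + 4/Y = 5/Y)
q(X) = -112/3 - 14*X/3 (q(X) = (5/(-3) - 3)*(X + 8) = (5*(-⅓) - 3)*(8 + X) = (-5/3 - 3)*(8 + X) = -14*(8 + X)/3 = -112/3 - 14*X/3)
23 + q(-6)*145 = 23 + (-112/3 - 14/3*(-6))*145 = 23 + (-112/3 + 28)*145 = 23 - 28/3*145 = 23 - 4060/3 = -3991/3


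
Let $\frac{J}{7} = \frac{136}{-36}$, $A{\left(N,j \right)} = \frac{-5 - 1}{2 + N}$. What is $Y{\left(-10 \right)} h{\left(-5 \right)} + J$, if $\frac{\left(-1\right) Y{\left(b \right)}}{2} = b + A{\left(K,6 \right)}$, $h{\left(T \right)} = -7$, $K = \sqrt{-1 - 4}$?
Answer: $\frac{14 \left(- 107 \sqrt{5} + 268 i\right)}{9 \left(\sqrt{5} - 2 i\right)} \approx -185.11 + 20.87 i$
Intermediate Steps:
$K = i \sqrt{5}$ ($K = \sqrt{-5} = i \sqrt{5} \approx 2.2361 i$)
$A{\left(N,j \right)} = - \frac{6}{2 + N}$
$J = - \frac{238}{9}$ ($J = 7 \frac{136}{-36} = 7 \cdot 136 \left(- \frac{1}{36}\right) = 7 \left(- \frac{34}{9}\right) = - \frac{238}{9} \approx -26.444$)
$Y{\left(b \right)} = - 2 b + \frac{12}{2 + i \sqrt{5}}$ ($Y{\left(b \right)} = - 2 \left(b - \frac{6}{2 + i \sqrt{5}}\right) = - 2 b + \frac{12}{2 + i \sqrt{5}}$)
$Y{\left(-10 \right)} h{\left(-5 \right)} + J = \left(\frac{8}{3} - -20 - \frac{4 i \sqrt{5}}{3}\right) \left(-7\right) - \frac{238}{9} = \left(\frac{8}{3} + 20 - \frac{4 i \sqrt{5}}{3}\right) \left(-7\right) - \frac{238}{9} = \left(\frac{68}{3} - \frac{4 i \sqrt{5}}{3}\right) \left(-7\right) - \frac{238}{9} = \left(- \frac{476}{3} + \frac{28 i \sqrt{5}}{3}\right) - \frac{238}{9} = - \frac{1666}{9} + \frac{28 i \sqrt{5}}{3}$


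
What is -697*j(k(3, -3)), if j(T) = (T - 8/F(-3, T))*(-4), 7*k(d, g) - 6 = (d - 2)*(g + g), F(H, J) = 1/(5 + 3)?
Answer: -178432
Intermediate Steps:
F(H, J) = 1/8
k(d, g) = 6/7 + 2*g*(-2 + d)/7 (k(d, g) = 6/7 + ((d - 2)*(g + g))/7 = 6/7 + ((-2 + d)*(2*g))/7 = 6/7 + (2*g*(-2 + d))/7 = 6/7 + 2*g*(-2 + d)/7)
j(T) = 256 - 4*T (j(T) = (T - 8/1/8)*(-4) = (T - 8*8)*(-4) = (T - 64)*(-4) = (-64 + T)*(-4) = 256 - 4*T)
-697*j(k(3, -3)) = -697*(256 - 4*(6/7 - 4/7*(-3) + (2/7)*3*(-3))) = -697*(256 - 4*(6/7 + 12/7 - 18/7)) = -697*(256 - 4*0) = -697*(256 + 0) = -697*256 = -178432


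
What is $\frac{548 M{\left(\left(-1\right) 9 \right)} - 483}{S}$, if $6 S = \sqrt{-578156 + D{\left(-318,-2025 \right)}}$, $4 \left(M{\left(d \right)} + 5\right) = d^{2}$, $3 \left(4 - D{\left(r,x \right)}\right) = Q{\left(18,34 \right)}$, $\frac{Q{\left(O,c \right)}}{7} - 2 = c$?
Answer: $- \frac{23622 i \sqrt{144559}}{144559} \approx - 62.129 i$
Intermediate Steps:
$Q{\left(O,c \right)} = 14 + 7 c$
$D{\left(r,x \right)} = -80$ ($D{\left(r,x \right)} = 4 - \frac{14 + 7 \cdot 34}{3} = 4 - \frac{14 + 238}{3} = 4 - 84 = -80$)
$M{\left(d \right)} = -5 + \frac{d^{2}}{4}$
$S = \frac{i \sqrt{144559}}{3}$ ($S = \frac{\sqrt{-578156 - 80}}{6} = \frac{\sqrt{-578236}}{6} = \frac{2 i \sqrt{144559}}{6} = \frac{i \sqrt{144559}}{3} \approx 126.74 i$)
$\frac{548 M{\left(\left(-1\right) 9 \right)} - 483}{S} = \frac{548 \left(-5 + \frac{\left(\left(-1\right) 9\right)^{2}}{4}\right) - 483}{\frac{1}{3} i \sqrt{144559}} = \left(548 \left(-5 + \frac{\left(-9\right)^{2}}{4}\right) - 483\right) \left(- \frac{3 i \sqrt{144559}}{144559}\right) = \left(548 \left(-5 + \frac{1}{4} \cdot 81\right) - 483\right) \left(- \frac{3 i \sqrt{144559}}{144559}\right) = \left(548 \left(-5 + \frac{81}{4}\right) - 483\right) \left(- \frac{3 i \sqrt{144559}}{144559}\right) = \left(548 \cdot \frac{61}{4} - 483\right) \left(- \frac{3 i \sqrt{144559}}{144559}\right) = \left(8357 - 483\right) \left(- \frac{3 i \sqrt{144559}}{144559}\right) = 7874 \left(- \frac{3 i \sqrt{144559}}{144559}\right) = - \frac{23622 i \sqrt{144559}}{144559}$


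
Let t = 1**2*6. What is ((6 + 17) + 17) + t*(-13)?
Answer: -38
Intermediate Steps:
t = 6 (t = 1*6 = 6)
((6 + 17) + 17) + t*(-13) = ((6 + 17) + 17) + 6*(-13) = (23 + 17) - 78 = 40 - 78 = -38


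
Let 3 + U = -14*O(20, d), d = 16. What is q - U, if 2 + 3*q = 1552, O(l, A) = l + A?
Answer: 3071/3 ≈ 1023.7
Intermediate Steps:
O(l, A) = A + l
U = -507 (U = -3 - 14*(16 + 20) = -3 - 14*36 = -3 - 504 = -507)
q = 1550/3 (q = -2/3 + (1/3)*1552 = -2/3 + 1552/3 = 1550/3 ≈ 516.67)
q - U = 1550/3 - 1*(-507) = 1550/3 + 507 = 3071/3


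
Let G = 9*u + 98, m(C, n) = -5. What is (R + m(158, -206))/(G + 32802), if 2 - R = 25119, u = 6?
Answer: -12561/16477 ≈ -0.76234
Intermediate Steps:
R = -25117 (R = 2 - 1*25119 = 2 - 25119 = -25117)
G = 152 (G = 9*6 + 98 = 54 + 98 = 152)
(R + m(158, -206))/(G + 32802) = (-25117 - 5)/(152 + 32802) = -25122/32954 = -25122*1/32954 = -12561/16477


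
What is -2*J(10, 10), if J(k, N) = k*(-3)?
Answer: 60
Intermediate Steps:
J(k, N) = -3*k
-2*J(10, 10) = -(-6)*10 = -2*(-30) = 60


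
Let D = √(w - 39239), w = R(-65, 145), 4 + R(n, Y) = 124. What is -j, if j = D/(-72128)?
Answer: I*√39119/72128 ≈ 0.0027421*I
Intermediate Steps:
R(n, Y) = 120 (R(n, Y) = -4 + 124 = 120)
w = 120
D = I*√39119 (D = √(120 - 39239) = √(-39119) = I*√39119 ≈ 197.79*I)
j = -I*√39119/72128 (j = (I*√39119)/(-72128) = (I*√39119)*(-1/72128) = -I*√39119/72128 ≈ -0.0027421*I)
-j = -(-1)*I*√39119/72128 = I*√39119/72128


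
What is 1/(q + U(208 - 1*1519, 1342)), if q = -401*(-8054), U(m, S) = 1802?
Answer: 1/3231456 ≈ 3.0946e-7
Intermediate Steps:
q = 3229654
1/(q + U(208 - 1*1519, 1342)) = 1/(3229654 + 1802) = 1/3231456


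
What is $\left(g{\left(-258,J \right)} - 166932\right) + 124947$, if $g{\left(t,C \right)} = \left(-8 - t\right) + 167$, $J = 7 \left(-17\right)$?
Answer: $-41568$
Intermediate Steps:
$J = -119$
$g{\left(t,C \right)} = 159 - t$
$\left(g{\left(-258,J \right)} - 166932\right) + 124947 = \left(\left(159 - -258\right) - 166932\right) + 124947 = \left(\left(159 + 258\right) - 166932\right) + 124947 = \left(417 - 166932\right) + 124947 = -166515 + 124947 = -41568$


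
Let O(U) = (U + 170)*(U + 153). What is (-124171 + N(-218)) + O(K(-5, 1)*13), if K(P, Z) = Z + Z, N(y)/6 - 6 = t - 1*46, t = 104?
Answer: -88703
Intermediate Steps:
N(y) = 384 (N(y) = 36 + 6*(104 - 1*46) = 36 + 6*(104 - 46) = 36 + 6*58 = 36 + 348 = 384)
K(P, Z) = 2*Z
O(U) = (153 + U)*(170 + U) (O(U) = (170 + U)*(153 + U) = (153 + U)*(170 + U))
(-124171 + N(-218)) + O(K(-5, 1)*13) = (-124171 + 384) + (26010 + ((2*1)*13)² + 323*((2*1)*13)) = -123787 + (26010 + (2*13)² + 323*(2*13)) = -123787 + (26010 + 26² + 323*26) = -123787 + (26010 + 676 + 8398) = -123787 + 35084 = -88703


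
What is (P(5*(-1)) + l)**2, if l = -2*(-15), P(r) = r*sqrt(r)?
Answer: 775 - 300*I*sqrt(5) ≈ 775.0 - 670.82*I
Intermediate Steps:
P(r) = r**(3/2)
l = 30
(P(5*(-1)) + l)**2 = ((5*(-1))**(3/2) + 30)**2 = ((-5)**(3/2) + 30)**2 = (-5*I*sqrt(5) + 30)**2 = (30 - 5*I*sqrt(5))**2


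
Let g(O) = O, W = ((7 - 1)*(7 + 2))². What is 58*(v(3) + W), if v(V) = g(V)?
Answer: 169302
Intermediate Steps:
W = 2916 (W = (6*9)² = 54² = 2916)
v(V) = V
58*(v(3) + W) = 58*(3 + 2916) = 58*2919 = 169302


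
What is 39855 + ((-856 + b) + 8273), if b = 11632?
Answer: 58904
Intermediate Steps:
39855 + ((-856 + b) + 8273) = 39855 + ((-856 + 11632) + 8273) = 39855 + (10776 + 8273) = 39855 + 19049 = 58904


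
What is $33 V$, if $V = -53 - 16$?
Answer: $-2277$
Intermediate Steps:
$V = -69$ ($V = -53 - 16 = -69$)
$33 V = 33 \left(-69\right) = -2277$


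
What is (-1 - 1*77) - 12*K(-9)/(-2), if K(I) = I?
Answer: -132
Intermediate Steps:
(-1 - 1*77) - 12*K(-9)/(-2) = (-1 - 1*77) - (-108)/(-2) = (-1 - 77) - (-108)*(-1)/2 = -78 - 12*9/2 = -78 - 54 = -132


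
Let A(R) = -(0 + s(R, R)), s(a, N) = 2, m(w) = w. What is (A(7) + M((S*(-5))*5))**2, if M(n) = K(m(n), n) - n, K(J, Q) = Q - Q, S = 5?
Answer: 15129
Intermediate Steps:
K(J, Q) = 0
A(R) = -2 (A(R) = -(0 + 2) = -1*2 = -2)
M(n) = -n (M(n) = 0 - n = -n)
(A(7) + M((S*(-5))*5))**2 = (-2 - 5*(-5)*5)**2 = (-2 - (-25)*5)**2 = (-2 - 1*(-125))**2 = (-2 + 125)**2 = 123**2 = 15129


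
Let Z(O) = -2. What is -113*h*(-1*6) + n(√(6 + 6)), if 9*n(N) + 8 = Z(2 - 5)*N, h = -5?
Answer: -30518/9 - 4*√3/9 ≈ -3391.7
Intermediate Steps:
n(N) = -8/9 - 2*N/9 (n(N) = -8/9 + (-2*N)/9 = -8/9 - 2*N/9)
-113*h*(-1*6) + n(√(6 + 6)) = -(-565)*(-1*6) + (-8/9 - 2*√(6 + 6)/9) = -(-565)*(-6) + (-8/9 - 4*√3/9) = -113*30 + (-8/9 - 4*√3/9) = -3390 + (-8/9 - 4*√3/9) = -30518/9 - 4*√3/9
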